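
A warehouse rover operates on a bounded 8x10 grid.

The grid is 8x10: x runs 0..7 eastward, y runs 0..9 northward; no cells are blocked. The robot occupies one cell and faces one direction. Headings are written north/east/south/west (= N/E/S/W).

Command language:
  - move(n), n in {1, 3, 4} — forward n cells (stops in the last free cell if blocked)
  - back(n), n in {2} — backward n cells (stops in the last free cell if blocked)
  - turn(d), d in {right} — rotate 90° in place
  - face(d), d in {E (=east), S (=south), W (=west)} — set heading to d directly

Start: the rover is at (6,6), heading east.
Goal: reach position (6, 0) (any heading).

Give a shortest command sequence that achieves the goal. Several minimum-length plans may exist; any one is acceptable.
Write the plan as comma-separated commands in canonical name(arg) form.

initial: at (6,6), heading east
t=1 face(S) ⇒ at (6,6), heading south
t=2 move(3) ⇒ at (6,3), heading south
t=3 move(3) ⇒ at (6,0), heading south
nothing shorter than 3 reaches the goal.

face(S), move(3), move(3)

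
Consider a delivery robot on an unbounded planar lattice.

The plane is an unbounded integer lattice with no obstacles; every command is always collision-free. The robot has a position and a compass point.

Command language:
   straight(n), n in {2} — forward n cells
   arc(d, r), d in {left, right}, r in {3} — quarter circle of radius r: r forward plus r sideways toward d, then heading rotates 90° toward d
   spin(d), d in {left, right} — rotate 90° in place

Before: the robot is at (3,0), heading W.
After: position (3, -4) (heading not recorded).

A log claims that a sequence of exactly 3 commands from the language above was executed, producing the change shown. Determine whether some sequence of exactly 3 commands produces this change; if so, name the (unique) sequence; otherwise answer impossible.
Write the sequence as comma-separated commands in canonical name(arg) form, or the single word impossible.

spin(left), straight(2), straight(2)

key: order matters: swapping spin(left) and straight(2) lands elsewhere
t0: at (3,0), heading W
t=1 spin(left) ⇒ at (3,0), heading S
t=2 straight(2) ⇒ at (3,-2), heading S
t=3 straight(2) ⇒ at (3,-4), heading S
all 125 alternatives checked — unique.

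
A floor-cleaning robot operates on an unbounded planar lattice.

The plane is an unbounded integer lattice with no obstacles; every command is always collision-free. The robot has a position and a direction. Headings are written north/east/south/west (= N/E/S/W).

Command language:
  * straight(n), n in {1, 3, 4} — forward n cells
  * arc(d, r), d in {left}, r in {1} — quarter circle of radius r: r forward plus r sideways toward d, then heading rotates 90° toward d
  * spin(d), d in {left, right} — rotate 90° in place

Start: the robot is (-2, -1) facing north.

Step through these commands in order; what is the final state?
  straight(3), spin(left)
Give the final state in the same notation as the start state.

from: (-2, -1) facing north
[1] after straight(3): (-2, 2) facing north
[2] after spin(left): (-2, 2) facing west

(-2, 2) facing west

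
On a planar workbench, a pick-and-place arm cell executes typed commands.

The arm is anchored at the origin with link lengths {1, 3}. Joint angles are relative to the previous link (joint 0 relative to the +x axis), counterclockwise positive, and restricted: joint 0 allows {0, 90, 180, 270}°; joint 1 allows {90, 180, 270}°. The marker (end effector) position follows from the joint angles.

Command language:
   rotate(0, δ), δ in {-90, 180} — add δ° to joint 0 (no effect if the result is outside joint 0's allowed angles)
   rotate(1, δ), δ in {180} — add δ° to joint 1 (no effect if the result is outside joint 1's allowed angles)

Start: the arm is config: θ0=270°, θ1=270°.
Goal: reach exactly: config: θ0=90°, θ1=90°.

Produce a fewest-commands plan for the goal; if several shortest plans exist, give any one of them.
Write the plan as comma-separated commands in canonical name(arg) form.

begin: config: θ0=270°, θ1=270°
t=1 rotate(1, 180) ⇒ config: θ0=270°, θ1=90°
t=2 rotate(0, 180) ⇒ config: θ0=90°, θ1=90°
minimal: 2 command(s), checked below 2.

rotate(1, 180), rotate(0, 180)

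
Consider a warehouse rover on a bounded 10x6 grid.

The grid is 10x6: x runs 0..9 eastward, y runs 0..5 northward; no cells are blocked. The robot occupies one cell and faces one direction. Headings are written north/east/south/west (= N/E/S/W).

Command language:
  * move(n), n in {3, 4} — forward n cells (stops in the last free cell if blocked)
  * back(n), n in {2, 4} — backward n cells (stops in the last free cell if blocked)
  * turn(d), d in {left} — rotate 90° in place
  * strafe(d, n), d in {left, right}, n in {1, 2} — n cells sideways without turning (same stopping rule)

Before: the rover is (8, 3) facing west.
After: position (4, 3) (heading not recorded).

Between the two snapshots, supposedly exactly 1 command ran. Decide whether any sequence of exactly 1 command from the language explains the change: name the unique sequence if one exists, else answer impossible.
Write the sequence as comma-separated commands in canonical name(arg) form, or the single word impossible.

move(4)

initial: (8, 3) facing west
1. move(4) → (4, 3) facing west
no other 1-command option fits: unique.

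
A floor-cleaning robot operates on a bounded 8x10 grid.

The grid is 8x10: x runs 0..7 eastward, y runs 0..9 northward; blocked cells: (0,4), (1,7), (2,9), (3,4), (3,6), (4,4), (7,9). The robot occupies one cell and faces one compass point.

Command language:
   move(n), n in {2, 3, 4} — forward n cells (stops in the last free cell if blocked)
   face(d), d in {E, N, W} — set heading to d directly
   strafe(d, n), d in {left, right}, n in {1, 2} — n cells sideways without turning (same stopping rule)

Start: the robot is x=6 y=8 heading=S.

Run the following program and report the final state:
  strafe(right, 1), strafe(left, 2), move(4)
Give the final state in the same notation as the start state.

x=7 y=4 heading=S

t0: x=6 y=8 heading=S
t=1 strafe(right, 1) ⇒ x=5 y=8 heading=S
t=2 strafe(left, 2) ⇒ x=7 y=8 heading=S
t=3 move(4) ⇒ x=7 y=4 heading=S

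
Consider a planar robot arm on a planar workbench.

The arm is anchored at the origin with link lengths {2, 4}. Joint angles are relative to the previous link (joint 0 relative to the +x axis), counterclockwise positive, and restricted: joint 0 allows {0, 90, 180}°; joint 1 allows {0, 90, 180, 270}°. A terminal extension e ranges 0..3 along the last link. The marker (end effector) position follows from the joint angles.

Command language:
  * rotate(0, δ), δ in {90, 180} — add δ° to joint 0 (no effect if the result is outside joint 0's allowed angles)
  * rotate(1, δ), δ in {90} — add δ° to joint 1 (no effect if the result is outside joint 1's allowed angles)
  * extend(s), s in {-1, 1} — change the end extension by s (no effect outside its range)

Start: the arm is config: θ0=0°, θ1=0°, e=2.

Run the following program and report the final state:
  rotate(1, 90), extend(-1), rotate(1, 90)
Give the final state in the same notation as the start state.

start: config: θ0=0°, θ1=0°, e=2
[1] after rotate(1, 90): config: θ0=0°, θ1=90°, e=2
[2] after extend(-1): config: θ0=0°, θ1=90°, e=1
[3] after rotate(1, 90): config: θ0=0°, θ1=180°, e=1

config: θ0=0°, θ1=180°, e=1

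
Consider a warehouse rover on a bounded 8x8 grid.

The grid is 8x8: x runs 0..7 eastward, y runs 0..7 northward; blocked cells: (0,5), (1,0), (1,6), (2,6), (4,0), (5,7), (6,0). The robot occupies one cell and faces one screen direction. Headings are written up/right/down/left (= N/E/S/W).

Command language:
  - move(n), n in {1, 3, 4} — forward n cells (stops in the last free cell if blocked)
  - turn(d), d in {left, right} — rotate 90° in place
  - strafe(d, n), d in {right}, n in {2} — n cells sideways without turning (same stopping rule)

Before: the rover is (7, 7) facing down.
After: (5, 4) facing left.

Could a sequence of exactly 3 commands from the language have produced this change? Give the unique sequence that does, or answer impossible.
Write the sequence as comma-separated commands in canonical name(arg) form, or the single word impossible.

key: position moved to (5,4) AND the heading swung to W — translation plus rotation needed
from: (7, 7) facing down
step 1 (move(3)): (7, 4) facing down
step 2 (strafe(right, 2)): (5, 4) facing down
step 3 (turn(right)): (5, 4) facing left
no rival 3-sequence matches.

move(3), strafe(right, 2), turn(right)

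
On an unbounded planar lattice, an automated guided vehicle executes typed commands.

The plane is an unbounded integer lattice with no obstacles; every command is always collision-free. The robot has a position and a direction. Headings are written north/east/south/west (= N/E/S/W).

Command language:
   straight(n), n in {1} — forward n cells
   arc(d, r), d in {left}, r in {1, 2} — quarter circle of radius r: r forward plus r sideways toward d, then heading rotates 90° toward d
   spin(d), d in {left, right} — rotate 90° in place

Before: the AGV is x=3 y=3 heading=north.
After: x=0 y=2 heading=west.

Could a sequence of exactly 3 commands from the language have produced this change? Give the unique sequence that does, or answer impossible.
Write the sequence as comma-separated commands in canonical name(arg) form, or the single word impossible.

arc(left, 1), arc(left, 2), spin(right)

key: order matters: swapping arc(left, 1) and spin(right) lands elsewhere
start: x=3 y=3 heading=north
[1] after arc(left, 1): x=2 y=4 heading=west
[2] after arc(left, 2): x=0 y=2 heading=south
[3] after spin(right): x=0 y=2 heading=west
no other 3-command option fits: unique.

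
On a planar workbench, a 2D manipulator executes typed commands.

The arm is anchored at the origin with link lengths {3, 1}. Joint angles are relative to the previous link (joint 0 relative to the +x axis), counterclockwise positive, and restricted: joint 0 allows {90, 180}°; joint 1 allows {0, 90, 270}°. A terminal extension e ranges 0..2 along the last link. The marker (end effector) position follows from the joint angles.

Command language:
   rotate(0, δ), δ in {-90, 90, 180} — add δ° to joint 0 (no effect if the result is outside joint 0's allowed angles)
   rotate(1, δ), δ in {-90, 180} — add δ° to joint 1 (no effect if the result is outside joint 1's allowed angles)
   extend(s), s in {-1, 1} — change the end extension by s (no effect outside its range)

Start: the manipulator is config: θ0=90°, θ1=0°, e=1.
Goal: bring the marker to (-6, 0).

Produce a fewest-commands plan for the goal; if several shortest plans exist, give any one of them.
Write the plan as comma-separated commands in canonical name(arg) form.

rotate(0, 90), extend(1)

start: config: θ0=90°, θ1=0°, e=1
step 1 (rotate(0, 90)): config: θ0=180°, θ1=0°, e=1
step 2 (extend(1)): config: θ0=180°, θ1=0°, e=2
no 1-step plan works, so 2 is optimal.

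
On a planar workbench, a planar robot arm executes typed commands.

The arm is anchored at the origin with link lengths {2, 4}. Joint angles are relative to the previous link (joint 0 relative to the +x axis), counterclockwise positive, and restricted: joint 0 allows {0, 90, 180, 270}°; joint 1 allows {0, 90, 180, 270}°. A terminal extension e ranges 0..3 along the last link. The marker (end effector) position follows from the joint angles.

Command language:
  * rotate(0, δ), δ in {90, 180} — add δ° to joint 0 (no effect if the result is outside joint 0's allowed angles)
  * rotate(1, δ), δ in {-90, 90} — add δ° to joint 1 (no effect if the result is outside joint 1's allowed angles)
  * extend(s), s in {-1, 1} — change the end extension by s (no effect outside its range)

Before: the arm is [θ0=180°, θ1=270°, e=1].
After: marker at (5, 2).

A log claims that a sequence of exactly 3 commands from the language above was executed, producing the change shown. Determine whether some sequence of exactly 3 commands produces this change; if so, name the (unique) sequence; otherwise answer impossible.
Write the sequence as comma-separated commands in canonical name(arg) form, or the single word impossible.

from: [θ0=180°, θ1=270°, e=1]
step 1 (rotate(0, 90)): [θ0=270°, θ1=270°, e=1]
step 2 (rotate(0, 90)): [θ0=0°, θ1=270°, e=1]
step 3 (rotate(0, 90)): [θ0=90°, θ1=270°, e=1]
uniquely the one of 216 3-step routes that fits.

rotate(0, 90), rotate(0, 90), rotate(0, 90)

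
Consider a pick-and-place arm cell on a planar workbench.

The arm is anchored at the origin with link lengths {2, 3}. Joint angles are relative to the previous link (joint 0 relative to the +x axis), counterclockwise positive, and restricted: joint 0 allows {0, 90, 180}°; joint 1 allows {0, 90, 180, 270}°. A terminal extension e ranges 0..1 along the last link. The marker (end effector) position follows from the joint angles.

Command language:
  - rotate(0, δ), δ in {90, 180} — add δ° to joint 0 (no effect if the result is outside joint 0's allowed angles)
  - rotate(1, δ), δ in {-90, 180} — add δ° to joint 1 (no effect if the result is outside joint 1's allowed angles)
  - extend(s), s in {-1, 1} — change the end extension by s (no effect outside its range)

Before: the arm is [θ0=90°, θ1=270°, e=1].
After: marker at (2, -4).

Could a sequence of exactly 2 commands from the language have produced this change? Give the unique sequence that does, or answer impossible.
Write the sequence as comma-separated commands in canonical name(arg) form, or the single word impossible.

rotate(0, 90), rotate(0, 180)

key: running rotate(0, 180) before rotate(0, 90) would end elsewhere — order is forced
begin: [θ0=90°, θ1=270°, e=1]
1. rotate(0, 90) → [θ0=180°, θ1=270°, e=1]
2. rotate(0, 180) → [θ0=0°, θ1=270°, e=1]
all 36 alternatives checked — unique.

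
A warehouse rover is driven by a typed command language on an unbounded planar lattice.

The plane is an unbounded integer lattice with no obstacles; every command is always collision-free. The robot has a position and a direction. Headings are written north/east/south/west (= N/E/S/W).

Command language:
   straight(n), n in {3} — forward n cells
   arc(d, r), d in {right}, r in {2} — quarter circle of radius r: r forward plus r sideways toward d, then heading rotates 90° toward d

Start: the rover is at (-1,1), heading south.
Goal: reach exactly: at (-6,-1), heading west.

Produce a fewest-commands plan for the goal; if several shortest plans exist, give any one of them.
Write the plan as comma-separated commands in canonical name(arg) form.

arc(right, 2), straight(3)

begin: at (-1,1), heading south
[1] after arc(right, 2): at (-3,-1), heading west
[2] after straight(3): at (-6,-1), heading west
minimal: 2 command(s), checked below 2.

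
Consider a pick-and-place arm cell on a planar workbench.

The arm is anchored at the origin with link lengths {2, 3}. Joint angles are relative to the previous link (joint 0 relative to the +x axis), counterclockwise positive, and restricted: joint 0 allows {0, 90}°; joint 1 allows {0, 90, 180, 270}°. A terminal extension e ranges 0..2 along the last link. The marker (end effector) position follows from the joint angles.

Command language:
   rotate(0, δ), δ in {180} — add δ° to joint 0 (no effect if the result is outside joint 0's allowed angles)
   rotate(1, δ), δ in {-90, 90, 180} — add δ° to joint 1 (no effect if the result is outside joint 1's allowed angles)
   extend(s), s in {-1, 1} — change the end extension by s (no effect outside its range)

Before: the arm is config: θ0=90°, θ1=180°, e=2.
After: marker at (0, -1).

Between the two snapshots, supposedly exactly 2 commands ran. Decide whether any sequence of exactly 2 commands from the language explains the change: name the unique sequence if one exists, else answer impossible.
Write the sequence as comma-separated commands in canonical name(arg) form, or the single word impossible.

extend(-1), extend(-1)

begin: config: θ0=90°, θ1=180°, e=2
t=1 extend(-1) ⇒ config: θ0=90°, θ1=180°, e=1
t=2 extend(-1) ⇒ config: θ0=90°, θ1=180°, e=0
uniquely the one of 36 2-step routes that fits.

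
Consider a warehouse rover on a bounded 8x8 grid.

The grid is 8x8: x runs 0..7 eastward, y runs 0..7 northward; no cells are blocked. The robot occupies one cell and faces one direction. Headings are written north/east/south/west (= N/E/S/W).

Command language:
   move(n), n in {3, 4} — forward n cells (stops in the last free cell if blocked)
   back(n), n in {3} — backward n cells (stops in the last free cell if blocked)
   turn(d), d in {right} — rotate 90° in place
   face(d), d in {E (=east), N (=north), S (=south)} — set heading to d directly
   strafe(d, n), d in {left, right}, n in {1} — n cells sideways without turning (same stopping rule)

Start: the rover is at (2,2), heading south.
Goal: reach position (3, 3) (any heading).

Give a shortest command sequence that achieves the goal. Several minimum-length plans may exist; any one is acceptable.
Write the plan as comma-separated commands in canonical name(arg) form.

move(3), strafe(left, 1), back(3)

begin: at (2,2), heading south
[1] after move(3): at (2,0), heading south
[2] after strafe(left, 1): at (3,0), heading south
[3] after back(3): at (3,3), heading south
shorter routes all fall short; 3 is best.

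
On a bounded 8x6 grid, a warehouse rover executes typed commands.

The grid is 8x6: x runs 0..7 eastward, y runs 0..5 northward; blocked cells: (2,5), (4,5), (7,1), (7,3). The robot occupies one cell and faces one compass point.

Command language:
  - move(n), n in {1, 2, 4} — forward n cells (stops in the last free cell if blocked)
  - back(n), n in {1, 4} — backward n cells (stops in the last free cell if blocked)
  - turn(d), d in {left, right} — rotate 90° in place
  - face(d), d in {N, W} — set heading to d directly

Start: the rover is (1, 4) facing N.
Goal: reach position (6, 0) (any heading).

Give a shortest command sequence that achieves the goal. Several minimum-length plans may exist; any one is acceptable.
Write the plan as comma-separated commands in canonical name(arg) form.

from: (1, 4) facing N
[1] after back(4): (1, 0) facing N
[2] after turn(right): (1, 0) facing E
[3] after move(4): (5, 0) facing E
[4] after move(1): (6, 0) facing E
no 3-step plan works, so 4 is optimal.

back(4), turn(right), move(4), move(1)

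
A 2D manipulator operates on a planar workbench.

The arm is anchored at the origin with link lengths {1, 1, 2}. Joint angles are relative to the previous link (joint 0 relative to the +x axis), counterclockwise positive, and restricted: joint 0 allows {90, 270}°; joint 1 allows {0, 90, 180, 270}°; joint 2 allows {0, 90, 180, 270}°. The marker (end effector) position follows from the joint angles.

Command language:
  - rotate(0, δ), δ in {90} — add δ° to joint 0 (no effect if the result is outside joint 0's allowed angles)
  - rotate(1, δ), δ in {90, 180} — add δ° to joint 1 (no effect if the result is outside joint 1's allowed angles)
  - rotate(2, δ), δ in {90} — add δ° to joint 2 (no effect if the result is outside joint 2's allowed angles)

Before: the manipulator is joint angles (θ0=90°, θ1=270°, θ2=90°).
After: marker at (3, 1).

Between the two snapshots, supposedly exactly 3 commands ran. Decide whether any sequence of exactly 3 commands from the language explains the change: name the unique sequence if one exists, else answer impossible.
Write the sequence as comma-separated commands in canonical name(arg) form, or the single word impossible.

rotate(2, 90), rotate(2, 90), rotate(2, 90)

start: joint angles (θ0=90°, θ1=270°, θ2=90°)
1. rotate(2, 90) → joint angles (θ0=90°, θ1=270°, θ2=180°)
2. rotate(2, 90) → joint angles (θ0=90°, θ1=270°, θ2=270°)
3. rotate(2, 90) → joint angles (θ0=90°, θ1=270°, θ2=0°)
all 64 alternatives checked — unique.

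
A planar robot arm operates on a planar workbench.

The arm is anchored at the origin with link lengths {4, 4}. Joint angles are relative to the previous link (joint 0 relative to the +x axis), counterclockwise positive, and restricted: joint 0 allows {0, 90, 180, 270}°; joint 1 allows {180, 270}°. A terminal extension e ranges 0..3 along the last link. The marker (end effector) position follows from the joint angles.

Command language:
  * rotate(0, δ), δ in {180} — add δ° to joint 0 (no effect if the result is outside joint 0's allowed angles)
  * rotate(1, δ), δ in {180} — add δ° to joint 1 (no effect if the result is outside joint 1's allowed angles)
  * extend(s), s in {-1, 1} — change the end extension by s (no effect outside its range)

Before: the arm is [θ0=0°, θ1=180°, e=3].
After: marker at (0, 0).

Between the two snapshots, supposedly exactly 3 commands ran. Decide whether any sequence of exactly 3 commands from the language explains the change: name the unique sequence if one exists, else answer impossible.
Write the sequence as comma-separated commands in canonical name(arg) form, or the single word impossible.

from: [θ0=0°, θ1=180°, e=3]
1. extend(-1) → [θ0=0°, θ1=180°, e=2]
2. extend(-1) → [θ0=0°, θ1=180°, e=1]
3. extend(-1) → [θ0=0°, θ1=180°, e=0]
all 64 alternatives checked — unique.

extend(-1), extend(-1), extend(-1)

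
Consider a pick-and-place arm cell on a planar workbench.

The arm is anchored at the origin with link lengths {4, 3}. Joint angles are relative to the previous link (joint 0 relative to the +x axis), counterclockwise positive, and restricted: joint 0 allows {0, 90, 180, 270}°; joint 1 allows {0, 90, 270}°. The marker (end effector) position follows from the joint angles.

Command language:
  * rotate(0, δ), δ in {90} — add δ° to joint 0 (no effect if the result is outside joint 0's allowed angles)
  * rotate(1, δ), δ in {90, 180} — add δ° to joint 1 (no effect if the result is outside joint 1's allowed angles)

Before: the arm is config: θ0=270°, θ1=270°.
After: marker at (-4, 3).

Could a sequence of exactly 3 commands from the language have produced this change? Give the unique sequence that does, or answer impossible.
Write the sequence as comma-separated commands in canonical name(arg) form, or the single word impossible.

initial: config: θ0=270°, θ1=270°
[1] after rotate(0, 90): config: θ0=0°, θ1=270°
[2] after rotate(0, 90): config: θ0=90°, θ1=270°
[3] after rotate(0, 90): config: θ0=180°, θ1=270°
uniquely the one of 27 3-step routes that fits.

rotate(0, 90), rotate(0, 90), rotate(0, 90)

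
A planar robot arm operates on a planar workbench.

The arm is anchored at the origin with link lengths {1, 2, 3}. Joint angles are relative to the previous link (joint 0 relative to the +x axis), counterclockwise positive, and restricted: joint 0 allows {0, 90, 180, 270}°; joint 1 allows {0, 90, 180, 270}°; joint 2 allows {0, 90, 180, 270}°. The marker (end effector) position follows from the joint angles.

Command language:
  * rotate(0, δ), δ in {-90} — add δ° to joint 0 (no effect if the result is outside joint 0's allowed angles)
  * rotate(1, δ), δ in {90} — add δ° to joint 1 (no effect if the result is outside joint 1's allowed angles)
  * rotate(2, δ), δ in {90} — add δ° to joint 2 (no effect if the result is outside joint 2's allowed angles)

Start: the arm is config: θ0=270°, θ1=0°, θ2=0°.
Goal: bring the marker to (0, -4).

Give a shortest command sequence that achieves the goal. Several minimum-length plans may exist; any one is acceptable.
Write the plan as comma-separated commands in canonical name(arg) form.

rotate(1, 90), rotate(1, 90), rotate(0, -90), rotate(0, -90)

from: config: θ0=270°, θ1=0°, θ2=0°
1. rotate(1, 90) → config: θ0=270°, θ1=90°, θ2=0°
2. rotate(1, 90) → config: θ0=270°, θ1=180°, θ2=0°
3. rotate(0, -90) → config: θ0=180°, θ1=180°, θ2=0°
4. rotate(0, -90) → config: θ0=90°, θ1=180°, θ2=0°
minimal: 4 command(s), checked below 4.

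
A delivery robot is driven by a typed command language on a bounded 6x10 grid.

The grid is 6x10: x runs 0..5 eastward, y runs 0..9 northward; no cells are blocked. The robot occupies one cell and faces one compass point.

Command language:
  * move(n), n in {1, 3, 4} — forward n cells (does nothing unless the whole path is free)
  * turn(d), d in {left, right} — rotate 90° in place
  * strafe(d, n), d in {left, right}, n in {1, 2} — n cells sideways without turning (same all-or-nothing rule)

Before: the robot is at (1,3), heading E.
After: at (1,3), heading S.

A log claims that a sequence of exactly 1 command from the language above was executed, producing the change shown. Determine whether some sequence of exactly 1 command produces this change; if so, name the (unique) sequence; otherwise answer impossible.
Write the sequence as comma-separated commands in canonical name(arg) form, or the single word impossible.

turn(right)

key: (1,3) unchanged — the single command moves nothing
begin: at (1,3), heading E
[1] after turn(right): at (1,3), heading S
no other 1-command option fits: unique.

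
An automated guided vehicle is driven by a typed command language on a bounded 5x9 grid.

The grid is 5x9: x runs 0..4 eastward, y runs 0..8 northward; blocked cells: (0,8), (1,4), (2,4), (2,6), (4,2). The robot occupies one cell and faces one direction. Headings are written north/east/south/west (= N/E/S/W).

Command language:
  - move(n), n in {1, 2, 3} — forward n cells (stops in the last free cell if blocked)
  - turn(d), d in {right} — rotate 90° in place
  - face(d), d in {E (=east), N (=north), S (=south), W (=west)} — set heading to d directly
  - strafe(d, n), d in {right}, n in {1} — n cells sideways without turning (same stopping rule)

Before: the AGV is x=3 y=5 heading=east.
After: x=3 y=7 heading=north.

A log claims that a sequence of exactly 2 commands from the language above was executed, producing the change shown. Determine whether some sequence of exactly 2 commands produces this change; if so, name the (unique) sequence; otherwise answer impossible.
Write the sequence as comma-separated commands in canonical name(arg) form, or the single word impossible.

face(N), move(2)

key: running move(2) before face(N) would end elsewhere — order is forced
begin: x=3 y=5 heading=east
t=1 face(N) ⇒ x=3 y=5 heading=north
t=2 move(2) ⇒ x=3 y=7 heading=north
all 81 alternatives checked — unique.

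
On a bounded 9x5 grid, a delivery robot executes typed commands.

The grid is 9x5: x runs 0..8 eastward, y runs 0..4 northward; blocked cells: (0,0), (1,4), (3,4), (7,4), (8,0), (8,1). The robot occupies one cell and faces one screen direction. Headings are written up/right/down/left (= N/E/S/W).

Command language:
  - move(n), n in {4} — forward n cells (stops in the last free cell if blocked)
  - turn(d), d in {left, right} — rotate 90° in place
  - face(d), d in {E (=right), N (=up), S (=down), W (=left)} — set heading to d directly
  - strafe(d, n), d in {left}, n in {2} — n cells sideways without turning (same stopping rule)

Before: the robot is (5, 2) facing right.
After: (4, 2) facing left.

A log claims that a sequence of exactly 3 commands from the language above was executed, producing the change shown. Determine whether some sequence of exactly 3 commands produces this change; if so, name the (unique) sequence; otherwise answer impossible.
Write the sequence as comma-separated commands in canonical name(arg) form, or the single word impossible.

move(4), face(W), move(4)

key: the first move(4) runs into the grid edge before its full distance
start: (5, 2) facing right
1. move(4) → (8, 2) facing right
2. face(W) → (8, 2) facing left
3. move(4) → (4, 2) facing left
uniquely the one of 512 3-step routes that fits.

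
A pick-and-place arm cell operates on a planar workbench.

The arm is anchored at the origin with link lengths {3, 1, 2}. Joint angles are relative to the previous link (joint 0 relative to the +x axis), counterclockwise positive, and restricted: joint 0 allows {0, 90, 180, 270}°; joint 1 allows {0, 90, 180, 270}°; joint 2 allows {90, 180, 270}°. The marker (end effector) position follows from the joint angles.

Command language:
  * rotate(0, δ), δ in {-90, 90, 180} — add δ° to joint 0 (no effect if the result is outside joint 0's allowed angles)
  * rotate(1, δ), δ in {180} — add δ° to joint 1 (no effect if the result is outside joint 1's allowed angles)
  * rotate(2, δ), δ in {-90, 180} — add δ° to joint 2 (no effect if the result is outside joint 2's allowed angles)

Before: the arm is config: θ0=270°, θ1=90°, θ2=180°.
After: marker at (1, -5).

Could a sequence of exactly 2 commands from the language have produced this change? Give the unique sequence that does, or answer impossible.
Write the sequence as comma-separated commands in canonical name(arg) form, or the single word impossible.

rotate(2, -90), rotate(2, 180)

key: running rotate(2, 180) before rotate(2, -90) would end elsewhere — order is forced
start: config: θ0=270°, θ1=90°, θ2=180°
1. rotate(2, -90) → config: θ0=270°, θ1=90°, θ2=90°
2. rotate(2, 180) → config: θ0=270°, θ1=90°, θ2=270°
no rival 2-sequence matches.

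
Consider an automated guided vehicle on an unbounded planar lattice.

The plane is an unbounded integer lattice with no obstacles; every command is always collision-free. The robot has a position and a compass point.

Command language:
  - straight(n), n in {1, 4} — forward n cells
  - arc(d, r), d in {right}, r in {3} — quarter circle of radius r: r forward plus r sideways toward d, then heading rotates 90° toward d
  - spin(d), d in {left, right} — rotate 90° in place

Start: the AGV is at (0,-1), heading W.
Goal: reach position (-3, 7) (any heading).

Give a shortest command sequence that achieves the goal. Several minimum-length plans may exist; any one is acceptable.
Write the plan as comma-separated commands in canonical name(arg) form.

arc(right, 3), straight(4), straight(1)

begin: at (0,-1), heading W
[1] after arc(right, 3): at (-3,2), heading N
[2] after straight(4): at (-3,6), heading N
[3] after straight(1): at (-3,7), heading N
nothing shorter than 3 reaches the goal.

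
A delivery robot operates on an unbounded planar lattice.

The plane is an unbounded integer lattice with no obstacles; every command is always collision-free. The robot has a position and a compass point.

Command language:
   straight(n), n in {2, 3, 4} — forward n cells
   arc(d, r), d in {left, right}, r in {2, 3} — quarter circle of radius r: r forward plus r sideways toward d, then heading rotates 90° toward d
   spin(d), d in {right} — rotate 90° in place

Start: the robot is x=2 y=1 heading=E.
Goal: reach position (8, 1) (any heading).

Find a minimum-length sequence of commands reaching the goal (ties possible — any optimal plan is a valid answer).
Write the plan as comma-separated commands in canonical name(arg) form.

initial: x=2 y=1 heading=E
[1] after straight(3): x=5 y=1 heading=E
[2] after straight(3): x=8 y=1 heading=E
shorter routes all fall short; 2 is best.

straight(3), straight(3)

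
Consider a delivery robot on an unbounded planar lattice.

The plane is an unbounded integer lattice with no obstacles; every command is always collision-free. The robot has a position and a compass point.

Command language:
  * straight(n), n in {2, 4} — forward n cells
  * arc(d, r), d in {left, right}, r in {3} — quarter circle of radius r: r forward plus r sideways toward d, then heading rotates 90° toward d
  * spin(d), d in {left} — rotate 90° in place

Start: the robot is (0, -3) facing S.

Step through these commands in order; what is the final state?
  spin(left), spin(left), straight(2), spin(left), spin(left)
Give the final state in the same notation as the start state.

t0: (0, -3) facing S
step 1 (spin(left)): (0, -3) facing E
step 2 (spin(left)): (0, -3) facing N
step 3 (straight(2)): (0, -1) facing N
step 4 (spin(left)): (0, -1) facing W
step 5 (spin(left)): (0, -1) facing S

(0, -1) facing S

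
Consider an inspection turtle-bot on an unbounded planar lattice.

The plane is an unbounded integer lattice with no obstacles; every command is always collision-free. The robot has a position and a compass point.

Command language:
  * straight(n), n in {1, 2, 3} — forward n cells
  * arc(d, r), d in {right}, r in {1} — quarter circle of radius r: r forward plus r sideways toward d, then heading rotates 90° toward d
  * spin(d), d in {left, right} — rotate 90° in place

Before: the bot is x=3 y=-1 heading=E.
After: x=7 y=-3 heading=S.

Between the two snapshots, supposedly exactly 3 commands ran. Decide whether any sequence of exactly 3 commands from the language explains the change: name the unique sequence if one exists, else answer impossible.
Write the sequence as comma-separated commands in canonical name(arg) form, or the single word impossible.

key: running straight(1) before straight(3) would end elsewhere — order is forced
begin: x=3 y=-1 heading=E
t=1 straight(3) ⇒ x=6 y=-1 heading=E
t=2 arc(right, 1) ⇒ x=7 y=-2 heading=S
t=3 straight(1) ⇒ x=7 y=-3 heading=S
no rival 3-sequence matches.

straight(3), arc(right, 1), straight(1)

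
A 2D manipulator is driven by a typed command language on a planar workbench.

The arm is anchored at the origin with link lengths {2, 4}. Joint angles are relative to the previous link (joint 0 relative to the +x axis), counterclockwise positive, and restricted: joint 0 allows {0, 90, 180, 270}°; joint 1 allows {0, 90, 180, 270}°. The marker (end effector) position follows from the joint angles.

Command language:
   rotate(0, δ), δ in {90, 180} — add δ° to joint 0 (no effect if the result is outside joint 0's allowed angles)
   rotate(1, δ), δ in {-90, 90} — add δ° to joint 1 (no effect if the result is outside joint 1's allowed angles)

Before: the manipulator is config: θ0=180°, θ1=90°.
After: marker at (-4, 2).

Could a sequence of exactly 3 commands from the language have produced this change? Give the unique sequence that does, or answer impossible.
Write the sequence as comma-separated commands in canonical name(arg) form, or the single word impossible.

from: config: θ0=180°, θ1=90°
1. rotate(0, 90) → config: θ0=270°, θ1=90°
2. rotate(0, 90) → config: θ0=0°, θ1=90°
3. rotate(0, 90) → config: θ0=90°, θ1=90°
all 64 alternatives checked — unique.

rotate(0, 90), rotate(0, 90), rotate(0, 90)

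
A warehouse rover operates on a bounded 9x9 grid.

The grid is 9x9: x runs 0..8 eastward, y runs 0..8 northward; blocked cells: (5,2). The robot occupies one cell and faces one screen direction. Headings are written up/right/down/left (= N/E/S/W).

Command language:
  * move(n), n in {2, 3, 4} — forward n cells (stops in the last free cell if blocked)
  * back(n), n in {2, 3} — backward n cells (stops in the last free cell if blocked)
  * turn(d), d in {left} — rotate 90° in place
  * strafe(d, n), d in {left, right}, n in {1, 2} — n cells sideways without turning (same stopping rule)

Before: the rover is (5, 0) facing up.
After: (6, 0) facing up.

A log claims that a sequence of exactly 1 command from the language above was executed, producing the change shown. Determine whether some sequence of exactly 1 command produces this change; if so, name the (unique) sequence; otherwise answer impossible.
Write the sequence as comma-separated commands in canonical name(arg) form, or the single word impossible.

key: heading stays N — the single command does not turn
from: (5, 0) facing up
step 1 (strafe(right, 1)): (6, 0) facing up
uniquely the one of 10 1-step routes that fits.

strafe(right, 1)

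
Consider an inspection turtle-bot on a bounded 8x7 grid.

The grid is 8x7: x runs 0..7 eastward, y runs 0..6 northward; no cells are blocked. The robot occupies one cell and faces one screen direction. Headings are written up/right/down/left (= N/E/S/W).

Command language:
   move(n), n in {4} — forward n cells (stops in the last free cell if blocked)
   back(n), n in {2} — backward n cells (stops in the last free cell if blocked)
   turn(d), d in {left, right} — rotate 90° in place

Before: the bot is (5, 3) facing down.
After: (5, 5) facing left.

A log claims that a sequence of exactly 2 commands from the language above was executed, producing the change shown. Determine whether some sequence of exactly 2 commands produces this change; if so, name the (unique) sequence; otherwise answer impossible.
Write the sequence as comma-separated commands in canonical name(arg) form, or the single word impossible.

key: cell and facing (now W) both changed — the 2 commands mix motion and turning
initial: (5, 3) facing down
1. back(2) → (5, 5) facing down
2. turn(right) → (5, 5) facing left
uniquely the one of 16 2-step routes that fits.

back(2), turn(right)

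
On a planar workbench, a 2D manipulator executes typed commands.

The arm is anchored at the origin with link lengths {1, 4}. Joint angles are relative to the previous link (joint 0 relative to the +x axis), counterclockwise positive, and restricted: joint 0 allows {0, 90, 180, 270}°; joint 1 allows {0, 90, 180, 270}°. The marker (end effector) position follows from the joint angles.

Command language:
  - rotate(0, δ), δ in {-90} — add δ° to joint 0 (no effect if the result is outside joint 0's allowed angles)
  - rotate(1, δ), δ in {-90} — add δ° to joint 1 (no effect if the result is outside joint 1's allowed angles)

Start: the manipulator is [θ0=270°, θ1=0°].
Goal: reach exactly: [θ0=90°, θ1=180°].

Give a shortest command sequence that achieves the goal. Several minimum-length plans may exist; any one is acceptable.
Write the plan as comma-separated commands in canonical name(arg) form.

from: [θ0=270°, θ1=0°]
[1] after rotate(0, -90): [θ0=180°, θ1=0°]
[2] after rotate(0, -90): [θ0=90°, θ1=0°]
[3] after rotate(1, -90): [θ0=90°, θ1=270°]
[4] after rotate(1, -90): [θ0=90°, θ1=180°]
shorter routes all fall short; 4 is best.

rotate(0, -90), rotate(0, -90), rotate(1, -90), rotate(1, -90)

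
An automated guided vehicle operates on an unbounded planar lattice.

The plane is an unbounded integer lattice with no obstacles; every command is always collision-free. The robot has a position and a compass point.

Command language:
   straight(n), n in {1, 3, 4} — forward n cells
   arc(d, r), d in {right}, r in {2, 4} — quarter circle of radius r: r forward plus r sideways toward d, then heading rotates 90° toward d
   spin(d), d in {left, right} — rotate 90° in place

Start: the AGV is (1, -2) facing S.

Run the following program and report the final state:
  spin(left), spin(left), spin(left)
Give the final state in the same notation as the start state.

t0: (1, -2) facing S
1. spin(left) → (1, -2) facing E
2. spin(left) → (1, -2) facing N
3. spin(left) → (1, -2) facing W

(1, -2) facing W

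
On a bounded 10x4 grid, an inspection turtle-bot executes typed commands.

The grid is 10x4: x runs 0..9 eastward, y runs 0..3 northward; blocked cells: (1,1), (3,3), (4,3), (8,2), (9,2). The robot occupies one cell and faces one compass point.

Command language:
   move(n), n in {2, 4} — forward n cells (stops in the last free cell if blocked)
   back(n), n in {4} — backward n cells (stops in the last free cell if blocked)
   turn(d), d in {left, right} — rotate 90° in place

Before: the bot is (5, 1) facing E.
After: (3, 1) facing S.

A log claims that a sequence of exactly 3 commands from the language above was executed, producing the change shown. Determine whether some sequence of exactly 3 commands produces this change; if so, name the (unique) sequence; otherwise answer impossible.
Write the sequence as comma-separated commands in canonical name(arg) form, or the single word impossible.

key: position moved to (3,1) AND the heading swung to S — translation plus rotation needed
start: (5, 1) facing E
[1] after move(2): (7, 1) facing E
[2] after back(4): (3, 1) facing E
[3] after turn(right): (3, 1) facing S
no other 3-command option fits: unique.

move(2), back(4), turn(right)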